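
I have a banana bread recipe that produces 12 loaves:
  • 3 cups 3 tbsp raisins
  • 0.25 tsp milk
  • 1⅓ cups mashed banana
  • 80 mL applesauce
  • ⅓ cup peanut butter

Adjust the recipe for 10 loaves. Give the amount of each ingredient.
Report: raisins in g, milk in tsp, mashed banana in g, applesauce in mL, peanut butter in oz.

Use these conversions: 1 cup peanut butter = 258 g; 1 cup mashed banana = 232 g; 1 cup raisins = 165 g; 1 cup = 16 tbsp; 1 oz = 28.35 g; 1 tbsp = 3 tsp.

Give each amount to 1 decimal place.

Scaling factor: 10/12 = 5/6.
raisins: (3 cup + 3 tbsp = 3.1875 cup) × 5/6 × 165 g/cup ≈ 438.3 g
milk: 0.25 tsp × 5/6 ≈ 0.2 tsp
mashed banana: 4/3 cup × 5/6 × 232 g/cup ≈ 257.8 g
applesauce: 80 mL × 5/6 ≈ 66.7 mL
peanut butter: 1/3 cup × 5/6 × 258 g/cup ÷ 28.35 g/oz ≈ 2.5 oz

raisins: 438.3 g; milk: 0.2 tsp; mashed banana: 257.8 g; applesauce: 66.7 mL; peanut butter: 2.5 oz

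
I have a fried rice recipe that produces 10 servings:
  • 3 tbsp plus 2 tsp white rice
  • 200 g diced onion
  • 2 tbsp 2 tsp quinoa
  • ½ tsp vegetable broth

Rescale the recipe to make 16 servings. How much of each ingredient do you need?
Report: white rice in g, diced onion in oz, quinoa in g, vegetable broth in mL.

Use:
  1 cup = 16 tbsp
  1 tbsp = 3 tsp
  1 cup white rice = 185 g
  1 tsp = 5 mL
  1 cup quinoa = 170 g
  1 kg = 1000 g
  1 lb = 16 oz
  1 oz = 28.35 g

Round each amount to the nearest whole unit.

Scaling factor: 16/10 = 8/5 = 1.6.
white rice: (3 tbsp + 2 tsp = 11/3 tbsp) × 8/5 ÷ 16 tbsp/cup × 185 g/cup ≈ 68 g
diced onion: 200 g × 8/5 ÷ 28.35 g/oz ≈ 11 oz
quinoa: (2 tbsp + 2 tsp = 8/3 tbsp) × 8/5 ÷ 16 tbsp/cup × 170 g/cup ≈ 45 g
vegetable broth: 0.5 tsp × 8/5 × 5 mL/tsp = 4 mL

white rice: 68 g; diced onion: 11 oz; quinoa: 45 g; vegetable broth: 4 mL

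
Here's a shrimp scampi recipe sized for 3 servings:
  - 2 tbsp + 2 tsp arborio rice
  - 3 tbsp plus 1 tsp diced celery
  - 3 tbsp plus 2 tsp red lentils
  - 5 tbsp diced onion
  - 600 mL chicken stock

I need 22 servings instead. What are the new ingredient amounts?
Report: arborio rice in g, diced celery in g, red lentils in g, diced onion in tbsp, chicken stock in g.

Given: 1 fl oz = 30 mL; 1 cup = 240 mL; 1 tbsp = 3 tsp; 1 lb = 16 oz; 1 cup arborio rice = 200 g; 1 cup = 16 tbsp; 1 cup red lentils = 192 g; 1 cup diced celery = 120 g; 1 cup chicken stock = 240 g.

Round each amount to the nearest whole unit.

arborio rice: 244 g; diced celery: 183 g; red lentils: 323 g; diced onion: 37 tbsp; chicken stock: 4400 g

Scaling factor: 22/3.
arborio rice: (2 tbsp + 2 tsp = 8/3 tbsp) × 22/3 ÷ 16 tbsp/cup × 200 g/cup ≈ 244 g
diced celery: (3 tbsp + 1 tsp = 10/3 tbsp) × 22/3 ÷ 16 tbsp/cup × 120 g/cup ≈ 183 g
red lentils: (3 tbsp + 2 tsp = 11/3 tbsp) × 22/3 ÷ 16 tbsp/cup × 192 g/cup ≈ 323 g
diced onion: 5 tbsp × 22/3 ≈ 37 tbsp
chicken stock: 600 mL × 22/3 ÷ 240 mL/cup × 240 g/cup = 4400 g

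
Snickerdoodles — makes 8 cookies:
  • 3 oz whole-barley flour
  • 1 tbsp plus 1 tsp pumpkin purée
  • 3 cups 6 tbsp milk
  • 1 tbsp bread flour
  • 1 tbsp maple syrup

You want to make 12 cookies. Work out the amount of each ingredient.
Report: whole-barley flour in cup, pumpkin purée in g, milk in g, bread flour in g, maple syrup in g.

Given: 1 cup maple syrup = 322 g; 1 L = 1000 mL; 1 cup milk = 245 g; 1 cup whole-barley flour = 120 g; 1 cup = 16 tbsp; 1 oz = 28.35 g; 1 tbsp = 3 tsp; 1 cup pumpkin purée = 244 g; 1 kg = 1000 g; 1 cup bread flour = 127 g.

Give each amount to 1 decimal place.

whole-barley flour: 1.1 cup; pumpkin purée: 30.5 g; milk: 1240.3 g; bread flour: 11.9 g; maple syrup: 30.2 g

Scaling factor: 12/8 = 3/2 = 1.5.
whole-barley flour: 3 oz × 3/2 × 28.35 g/oz ÷ 120 g/cup ≈ 1.1 cup
pumpkin purée: (1 tbsp + 1 tsp = 4/3 tbsp) × 3/2 ÷ 16 tbsp/cup × 244 g/cup = 30.5 g
milk: (3 cup + 6 tbsp = 3.375 cup) × 3/2 × 245 g/cup ≈ 1240.3 g
bread flour: 1 tbsp × 3/2 ÷ 16 tbsp/cup × 127 g/cup ≈ 11.9 g
maple syrup: 1 tbsp × 3/2 ÷ 16 tbsp/cup × 322 g/cup ≈ 30.2 g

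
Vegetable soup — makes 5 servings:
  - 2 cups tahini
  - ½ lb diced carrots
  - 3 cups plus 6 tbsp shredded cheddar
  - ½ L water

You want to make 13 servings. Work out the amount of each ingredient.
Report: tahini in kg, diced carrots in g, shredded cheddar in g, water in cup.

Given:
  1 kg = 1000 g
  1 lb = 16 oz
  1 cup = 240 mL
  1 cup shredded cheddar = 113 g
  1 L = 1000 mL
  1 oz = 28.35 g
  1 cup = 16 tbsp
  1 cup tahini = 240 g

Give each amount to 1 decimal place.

Scaling factor: 13/5 = 2.6.
tahini: 2 cup × 13/5 × 240 g/cup ÷ 1000 g/kg ≈ 1.2 kg
diced carrots: 0.5 lb × 13/5 × 16 oz/lb × 28.35 g/oz ≈ 589.7 g
shredded cheddar: (3 cup + 6 tbsp = 3.375 cup) × 13/5 × 113 g/cup ≈ 991.6 g
water: 0.5 L × 13/5 × 1000 mL/L ÷ 240 mL/cup ≈ 5.4 cup

tahini: 1.2 kg; diced carrots: 589.7 g; shredded cheddar: 991.6 g; water: 5.4 cup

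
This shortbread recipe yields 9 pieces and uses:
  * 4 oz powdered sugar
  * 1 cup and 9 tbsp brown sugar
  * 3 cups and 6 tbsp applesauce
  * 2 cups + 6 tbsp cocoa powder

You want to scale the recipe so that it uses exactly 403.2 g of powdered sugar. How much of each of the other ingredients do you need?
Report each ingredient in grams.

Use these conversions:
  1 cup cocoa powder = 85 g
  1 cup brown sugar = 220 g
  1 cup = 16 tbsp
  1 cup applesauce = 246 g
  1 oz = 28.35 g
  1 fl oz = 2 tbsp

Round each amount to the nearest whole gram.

brown sugar: 1222 g; applesauce: 2952 g; cocoa powder: 718 g

The original recipe has 113.4 g of powdered sugar, so the scaling factor is 403.2 ÷ 113.4 = 32/9.
brown sugar: (1 cup + 9 tbsp = 1.5625 cup) × 32/9 × 220 g/cup ≈ 1222 g
applesauce: (3 cup + 6 tbsp = 3.375 cup) × 32/9 × 246 g/cup = 2952 g
cocoa powder: (2 cup + 6 tbsp = 2.375 cup) × 32/9 × 85 g/cup ≈ 718 g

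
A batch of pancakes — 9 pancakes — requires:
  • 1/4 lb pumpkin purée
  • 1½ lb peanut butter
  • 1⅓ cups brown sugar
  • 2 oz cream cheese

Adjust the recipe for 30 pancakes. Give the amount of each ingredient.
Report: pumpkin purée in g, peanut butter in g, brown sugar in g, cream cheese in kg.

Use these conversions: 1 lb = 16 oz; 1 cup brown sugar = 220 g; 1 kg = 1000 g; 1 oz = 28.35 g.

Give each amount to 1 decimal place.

Scaling factor: 30/9 = 10/3.
pumpkin purée: 0.25 lb × 10/3 × 16 oz/lb × 28.35 g/oz = 378.0 g
peanut butter: 1.5 lb × 10/3 × 16 oz/lb × 28.35 g/oz = 2268.0 g
brown sugar: 4/3 cup × 10/3 × 220 g/cup ≈ 977.8 g
cream cheese: 2 oz × 10/3 × 28.35 g/oz ÷ 1000 g/kg ≈ 0.2 kg

pumpkin purée: 378.0 g; peanut butter: 2268.0 g; brown sugar: 977.8 g; cream cheese: 0.2 kg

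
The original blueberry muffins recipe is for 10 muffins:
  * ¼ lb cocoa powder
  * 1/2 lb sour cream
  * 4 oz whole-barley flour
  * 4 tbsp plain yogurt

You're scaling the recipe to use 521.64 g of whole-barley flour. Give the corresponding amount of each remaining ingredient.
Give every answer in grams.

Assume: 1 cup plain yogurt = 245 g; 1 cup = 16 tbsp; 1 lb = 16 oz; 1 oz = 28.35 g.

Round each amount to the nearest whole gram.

The original recipe has 113.4 g of whole-barley flour, so the scaling factor is 521.64 ÷ 113.4 = 23/5 = 4.6.
cocoa powder: 0.25 lb × 23/5 × 16 oz/lb × 28.35 g/oz ≈ 522 g
sour cream: 0.5 lb × 23/5 × 16 oz/lb × 28.35 g/oz ≈ 1043 g
plain yogurt: 4 tbsp × 23/5 ÷ 16 tbsp/cup × 245 g/cup ≈ 282 g

cocoa powder: 522 g; sour cream: 1043 g; plain yogurt: 282 g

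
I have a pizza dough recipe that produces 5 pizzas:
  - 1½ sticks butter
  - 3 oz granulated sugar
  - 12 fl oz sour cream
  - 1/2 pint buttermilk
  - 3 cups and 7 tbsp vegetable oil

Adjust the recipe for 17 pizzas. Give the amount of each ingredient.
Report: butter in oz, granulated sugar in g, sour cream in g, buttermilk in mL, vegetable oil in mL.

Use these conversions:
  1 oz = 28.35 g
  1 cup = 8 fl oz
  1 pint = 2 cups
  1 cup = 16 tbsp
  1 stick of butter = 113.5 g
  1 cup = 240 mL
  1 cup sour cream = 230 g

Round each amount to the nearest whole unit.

Scaling factor: 17/5 = 3.4.
butter: 1.5 stick × 17/5 × 113.5 g/stick ÷ 28.35 g/oz ≈ 20 oz
granulated sugar: 3 oz × 17/5 × 28.35 g/oz ≈ 289 g
sour cream: 12 fl oz × 17/5 ÷ 8 fl oz/cup × 230 g/cup = 1173 g
buttermilk: 0.5 pint × 17/5 × 2 cup/pint × 240 mL/cup = 816 mL
vegetable oil: (3 cup + 7 tbsp = 3.4375 cup) × 17/5 × 240 mL/cup = 2805 mL

butter: 20 oz; granulated sugar: 289 g; sour cream: 1173 g; buttermilk: 816 mL; vegetable oil: 2805 mL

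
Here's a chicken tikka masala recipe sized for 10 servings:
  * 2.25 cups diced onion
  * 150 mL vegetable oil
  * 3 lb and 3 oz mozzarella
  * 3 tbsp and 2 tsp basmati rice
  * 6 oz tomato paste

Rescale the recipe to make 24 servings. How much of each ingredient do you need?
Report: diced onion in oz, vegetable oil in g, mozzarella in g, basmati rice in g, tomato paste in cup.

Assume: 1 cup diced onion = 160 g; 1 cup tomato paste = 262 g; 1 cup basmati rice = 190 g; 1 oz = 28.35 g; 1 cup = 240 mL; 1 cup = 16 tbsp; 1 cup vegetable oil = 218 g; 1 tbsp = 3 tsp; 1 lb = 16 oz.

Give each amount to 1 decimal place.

Scaling factor: 24/10 = 12/5 = 2.4.
diced onion: 2.25 cup × 12/5 × 160 g/cup ÷ 28.35 g/oz ≈ 30.5 oz
vegetable oil: 150 mL × 12/5 ÷ 240 mL/cup × 218 g/cup = 327.0 g
mozzarella: (3 lb + 3 oz = 3.1875 lb) × 12/5 × 16 oz/lb × 28.35 g/oz ≈ 3470.0 g
basmati rice: (3 tbsp + 2 tsp = 11/3 tbsp) × 12/5 ÷ 16 tbsp/cup × 190 g/cup = 104.5 g
tomato paste: 6 oz × 12/5 × 28.35 g/oz ÷ 262 g/cup ≈ 1.6 cup

diced onion: 30.5 oz; vegetable oil: 327.0 g; mozzarella: 3470.0 g; basmati rice: 104.5 g; tomato paste: 1.6 cup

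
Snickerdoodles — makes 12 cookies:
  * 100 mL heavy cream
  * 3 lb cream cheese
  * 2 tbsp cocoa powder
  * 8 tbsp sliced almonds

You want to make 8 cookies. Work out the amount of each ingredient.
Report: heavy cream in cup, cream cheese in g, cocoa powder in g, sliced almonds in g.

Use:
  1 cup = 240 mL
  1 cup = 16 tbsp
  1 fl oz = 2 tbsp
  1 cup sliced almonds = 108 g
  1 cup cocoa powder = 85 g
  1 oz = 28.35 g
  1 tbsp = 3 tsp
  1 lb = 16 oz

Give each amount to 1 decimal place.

heavy cream: 0.3 cup; cream cheese: 907.2 g; cocoa powder: 7.1 g; sliced almonds: 36.0 g

Scaling factor: 8/12 = 2/3.
heavy cream: 100 mL × 2/3 ÷ 240 mL/cup ≈ 0.3 cup
cream cheese: 3 lb × 2/3 × 16 oz/lb × 28.35 g/oz = 907.2 g
cocoa powder: 2 tbsp × 2/3 ÷ 16 tbsp/cup × 85 g/cup ≈ 7.1 g
sliced almonds: 8 tbsp × 2/3 ÷ 16 tbsp/cup × 108 g/cup = 36.0 g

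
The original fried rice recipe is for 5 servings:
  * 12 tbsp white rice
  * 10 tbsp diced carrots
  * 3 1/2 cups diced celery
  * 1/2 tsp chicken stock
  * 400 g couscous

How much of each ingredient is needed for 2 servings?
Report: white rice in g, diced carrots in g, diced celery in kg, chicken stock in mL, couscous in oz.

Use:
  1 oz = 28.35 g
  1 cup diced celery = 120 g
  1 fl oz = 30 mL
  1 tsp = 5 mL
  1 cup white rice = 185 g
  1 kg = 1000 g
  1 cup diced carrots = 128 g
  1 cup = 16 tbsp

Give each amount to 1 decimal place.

white rice: 55.5 g; diced carrots: 32.0 g; diced celery: 0.2 kg; chicken stock: 1.0 mL; couscous: 5.6 oz

Scaling factor: 2/5 = 0.4.
white rice: 12 tbsp × 2/5 ÷ 16 tbsp/cup × 185 g/cup = 55.5 g
diced carrots: 10 tbsp × 2/5 ÷ 16 tbsp/cup × 128 g/cup = 32.0 g
diced celery: 3.5 cup × 2/5 × 120 g/cup ÷ 1000 g/kg ≈ 0.2 kg
chicken stock: 0.5 tsp × 2/5 × 5 mL/tsp = 1.0 mL
couscous: 400 g × 2/5 ÷ 28.35 g/oz ≈ 5.6 oz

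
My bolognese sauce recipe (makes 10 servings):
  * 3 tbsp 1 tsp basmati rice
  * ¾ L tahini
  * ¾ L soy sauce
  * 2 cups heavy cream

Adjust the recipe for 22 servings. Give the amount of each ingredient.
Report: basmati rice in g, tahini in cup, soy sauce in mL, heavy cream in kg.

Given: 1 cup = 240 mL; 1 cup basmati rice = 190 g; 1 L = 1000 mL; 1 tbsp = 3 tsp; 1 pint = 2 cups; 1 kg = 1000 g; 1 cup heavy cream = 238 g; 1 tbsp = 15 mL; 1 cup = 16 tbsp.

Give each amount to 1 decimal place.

basmati rice: 87.1 g; tahini: 6.9 cup; soy sauce: 1650.0 mL; heavy cream: 1.0 kg

Scaling factor: 22/10 = 11/5 = 2.2.
basmati rice: (3 tbsp + 1 tsp = 10/3 tbsp) × 11/5 ÷ 16 tbsp/cup × 190 g/cup ≈ 87.1 g
tahini: 0.75 L × 11/5 × 1000 mL/L ÷ 240 mL/cup ≈ 6.9 cup
soy sauce: 0.75 L × 11/5 × 1000 mL/L = 1650.0 mL
heavy cream: 2 cup × 11/5 × 238 g/cup ÷ 1000 g/kg ≈ 1.0 kg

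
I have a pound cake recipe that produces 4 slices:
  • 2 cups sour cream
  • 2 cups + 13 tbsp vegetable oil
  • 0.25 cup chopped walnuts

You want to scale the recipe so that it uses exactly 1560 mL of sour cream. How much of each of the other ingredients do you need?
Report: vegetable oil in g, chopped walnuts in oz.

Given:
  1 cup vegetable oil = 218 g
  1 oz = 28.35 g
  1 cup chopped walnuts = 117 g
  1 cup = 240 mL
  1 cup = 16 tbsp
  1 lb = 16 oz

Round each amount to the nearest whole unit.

vegetable oil: 1993 g; chopped walnuts: 3 oz

The original recipe has 480 mL of sour cream, so the scaling factor is 1560 ÷ 480 = 13/4 = 3.25.
vegetable oil: (2 cup + 13 tbsp = 2.8125 cup) × 13/4 × 218 g/cup ≈ 1993 g
chopped walnuts: 0.25 cup × 13/4 × 117 g/cup ÷ 28.35 g/oz ≈ 3 oz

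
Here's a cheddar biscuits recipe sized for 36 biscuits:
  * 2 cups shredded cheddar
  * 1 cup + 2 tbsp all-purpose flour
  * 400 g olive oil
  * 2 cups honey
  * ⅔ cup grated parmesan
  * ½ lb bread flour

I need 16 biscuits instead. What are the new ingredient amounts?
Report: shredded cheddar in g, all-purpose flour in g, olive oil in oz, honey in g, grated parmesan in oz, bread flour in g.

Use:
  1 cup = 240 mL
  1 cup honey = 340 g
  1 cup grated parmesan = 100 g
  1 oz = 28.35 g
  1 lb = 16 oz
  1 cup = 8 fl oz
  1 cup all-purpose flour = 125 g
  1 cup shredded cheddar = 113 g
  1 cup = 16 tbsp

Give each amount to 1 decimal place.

Scaling factor: 16/36 = 4/9.
shredded cheddar: 2 cup × 4/9 × 113 g/cup ≈ 100.4 g
all-purpose flour: (1 cup + 2 tbsp = 1.125 cup) × 4/9 × 125 g/cup = 62.5 g
olive oil: 400 g × 4/9 ÷ 28.35 g/oz ≈ 6.3 oz
honey: 2 cup × 4/9 × 340 g/cup ≈ 302.2 g
grated parmesan: 2/3 cup × 4/9 × 100 g/cup ÷ 28.35 g/oz ≈ 1.0 oz
bread flour: 0.5 lb × 4/9 × 16 oz/lb × 28.35 g/oz = 100.8 g

shredded cheddar: 100.4 g; all-purpose flour: 62.5 g; olive oil: 6.3 oz; honey: 302.2 g; grated parmesan: 1.0 oz; bread flour: 100.8 g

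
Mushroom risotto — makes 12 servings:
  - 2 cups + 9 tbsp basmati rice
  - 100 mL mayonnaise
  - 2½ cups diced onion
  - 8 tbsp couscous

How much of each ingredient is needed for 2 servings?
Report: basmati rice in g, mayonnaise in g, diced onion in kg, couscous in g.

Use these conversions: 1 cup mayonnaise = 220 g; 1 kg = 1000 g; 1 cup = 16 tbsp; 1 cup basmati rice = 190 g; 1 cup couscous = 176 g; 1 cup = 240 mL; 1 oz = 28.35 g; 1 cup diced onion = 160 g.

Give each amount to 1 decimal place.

basmati rice: 81.1 g; mayonnaise: 15.3 g; diced onion: 0.1 kg; couscous: 14.7 g

Scaling factor: 2/12 = 1/6.
basmati rice: (2 cup + 9 tbsp = 2.5625 cup) × 1/6 × 190 g/cup ≈ 81.1 g
mayonnaise: 100 mL × 1/6 ÷ 240 mL/cup × 220 g/cup ≈ 15.3 g
diced onion: 2.5 cup × 1/6 × 160 g/cup ÷ 1000 g/kg ≈ 0.1 kg
couscous: 8 tbsp × 1/6 ÷ 16 tbsp/cup × 176 g/cup ≈ 14.7 g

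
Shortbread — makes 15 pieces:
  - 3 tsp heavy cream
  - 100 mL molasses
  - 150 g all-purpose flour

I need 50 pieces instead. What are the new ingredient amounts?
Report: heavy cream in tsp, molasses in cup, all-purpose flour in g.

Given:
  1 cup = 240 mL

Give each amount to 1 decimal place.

heavy cream: 10.0 tsp; molasses: 1.4 cup; all-purpose flour: 500.0 g

Scaling factor: 50/15 = 10/3.
heavy cream: 3 tsp × 10/3 = 10.0 tsp
molasses: 100 mL × 10/3 ÷ 240 mL/cup ≈ 1.4 cup
all-purpose flour: 150 g × 10/3 = 500.0 g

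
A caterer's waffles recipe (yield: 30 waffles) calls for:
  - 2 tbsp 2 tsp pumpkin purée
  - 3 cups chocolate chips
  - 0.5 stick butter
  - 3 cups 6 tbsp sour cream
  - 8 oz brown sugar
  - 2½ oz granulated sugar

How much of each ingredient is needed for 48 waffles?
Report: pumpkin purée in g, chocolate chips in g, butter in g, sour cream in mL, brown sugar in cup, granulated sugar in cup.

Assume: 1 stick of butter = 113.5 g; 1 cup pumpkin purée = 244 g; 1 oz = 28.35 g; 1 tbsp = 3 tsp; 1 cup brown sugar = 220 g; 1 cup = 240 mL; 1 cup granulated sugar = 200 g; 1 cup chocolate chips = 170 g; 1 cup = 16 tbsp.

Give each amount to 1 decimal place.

Scaling factor: 48/30 = 8/5 = 1.6.
pumpkin purée: (2 tbsp + 2 tsp = 8/3 tbsp) × 8/5 ÷ 16 tbsp/cup × 244 g/cup ≈ 65.1 g
chocolate chips: 3 cup × 8/5 × 170 g/cup = 816.0 g
butter: 0.5 stick × 8/5 × 113.5 g/stick = 90.8 g
sour cream: (3 cup + 6 tbsp = 3.375 cup) × 8/5 × 240 mL/cup = 1296.0 mL
brown sugar: 8 oz × 8/5 × 28.35 g/oz ÷ 220 g/cup ≈ 1.6 cup
granulated sugar: 2.5 oz × 8/5 × 28.35 g/oz ÷ 200 g/cup ≈ 0.6 cup

pumpkin purée: 65.1 g; chocolate chips: 816.0 g; butter: 90.8 g; sour cream: 1296.0 mL; brown sugar: 1.6 cup; granulated sugar: 0.6 cup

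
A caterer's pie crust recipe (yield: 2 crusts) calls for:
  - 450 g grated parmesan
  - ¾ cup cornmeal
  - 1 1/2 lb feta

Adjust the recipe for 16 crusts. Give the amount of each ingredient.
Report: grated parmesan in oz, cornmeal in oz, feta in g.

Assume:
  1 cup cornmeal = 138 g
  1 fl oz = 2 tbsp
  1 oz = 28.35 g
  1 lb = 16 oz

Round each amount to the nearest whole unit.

grated parmesan: 127 oz; cornmeal: 29 oz; feta: 5443 g

Scaling factor: 16/2 = 8.
grated parmesan: 450 g × 8 ÷ 28.35 g/oz ≈ 127 oz
cornmeal: 0.75 cup × 8 × 138 g/cup ÷ 28.35 g/oz ≈ 29 oz
feta: 1.5 lb × 8 × 16 oz/lb × 28.35 g/oz ≈ 5443 g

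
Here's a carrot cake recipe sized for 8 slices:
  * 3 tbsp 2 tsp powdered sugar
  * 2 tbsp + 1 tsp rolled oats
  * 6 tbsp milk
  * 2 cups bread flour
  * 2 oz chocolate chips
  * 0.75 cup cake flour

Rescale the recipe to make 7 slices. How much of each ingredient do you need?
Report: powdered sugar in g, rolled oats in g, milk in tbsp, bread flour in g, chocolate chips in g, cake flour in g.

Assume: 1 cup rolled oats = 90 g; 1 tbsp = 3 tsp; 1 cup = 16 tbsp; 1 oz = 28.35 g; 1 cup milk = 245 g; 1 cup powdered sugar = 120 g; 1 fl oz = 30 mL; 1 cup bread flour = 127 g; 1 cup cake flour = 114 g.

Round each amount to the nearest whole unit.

Scaling factor: 7/8 = 0.875.
powdered sugar: (3 tbsp + 2 tsp = 11/3 tbsp) × 7/8 ÷ 16 tbsp/cup × 120 g/cup ≈ 24 g
rolled oats: (2 tbsp + 1 tsp = 7/3 tbsp) × 7/8 ÷ 16 tbsp/cup × 90 g/cup ≈ 11 g
milk: 6 tbsp × 7/8 ≈ 5 tbsp
bread flour: 2 cup × 7/8 × 127 g/cup ≈ 222 g
chocolate chips: 2 oz × 7/8 × 28.35 g/oz ≈ 50 g
cake flour: 0.75 cup × 7/8 × 114 g/cup ≈ 75 g

powdered sugar: 24 g; rolled oats: 11 g; milk: 5 tbsp; bread flour: 222 g; chocolate chips: 50 g; cake flour: 75 g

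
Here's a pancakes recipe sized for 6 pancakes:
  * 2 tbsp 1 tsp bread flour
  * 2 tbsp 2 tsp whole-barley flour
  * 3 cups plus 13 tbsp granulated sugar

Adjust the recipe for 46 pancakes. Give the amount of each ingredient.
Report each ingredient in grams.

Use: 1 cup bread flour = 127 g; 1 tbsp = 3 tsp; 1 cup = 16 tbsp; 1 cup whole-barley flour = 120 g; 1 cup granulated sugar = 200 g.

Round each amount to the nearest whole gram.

Scaling factor: 46/6 = 23/3.
bread flour: (2 tbsp + 1 tsp = 7/3 tbsp) × 23/3 ÷ 16 tbsp/cup × 127 g/cup ≈ 142 g
whole-barley flour: (2 tbsp + 2 tsp = 8/3 tbsp) × 23/3 ÷ 16 tbsp/cup × 120 g/cup ≈ 153 g
granulated sugar: (3 cup + 13 tbsp = 3.8125 cup) × 23/3 × 200 g/cup ≈ 5846 g

bread flour: 142 g; whole-barley flour: 153 g; granulated sugar: 5846 g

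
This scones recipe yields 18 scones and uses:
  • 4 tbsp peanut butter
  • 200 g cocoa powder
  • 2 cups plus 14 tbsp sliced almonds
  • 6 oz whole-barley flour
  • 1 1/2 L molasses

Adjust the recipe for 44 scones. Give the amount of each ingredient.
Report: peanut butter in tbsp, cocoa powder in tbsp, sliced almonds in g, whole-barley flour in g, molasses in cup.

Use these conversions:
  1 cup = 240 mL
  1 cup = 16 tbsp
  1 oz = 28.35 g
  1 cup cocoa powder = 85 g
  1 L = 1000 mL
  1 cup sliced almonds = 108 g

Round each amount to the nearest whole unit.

Scaling factor: 44/18 = 22/9.
peanut butter: 4 tbsp × 22/9 ≈ 10 tbsp
cocoa powder: 200 g × 22/9 ÷ 85 g/cup × 16 tbsp/cup ≈ 92 tbsp
sliced almonds: (2 cup + 14 tbsp = 2.875 cup) × 22/9 × 108 g/cup = 759 g
whole-barley flour: 6 oz × 22/9 × 28.35 g/oz ≈ 416 g
molasses: 1.5 L × 22/9 × 1000 mL/L ÷ 240 mL/cup ≈ 15 cup

peanut butter: 10 tbsp; cocoa powder: 92 tbsp; sliced almonds: 759 g; whole-barley flour: 416 g; molasses: 15 cup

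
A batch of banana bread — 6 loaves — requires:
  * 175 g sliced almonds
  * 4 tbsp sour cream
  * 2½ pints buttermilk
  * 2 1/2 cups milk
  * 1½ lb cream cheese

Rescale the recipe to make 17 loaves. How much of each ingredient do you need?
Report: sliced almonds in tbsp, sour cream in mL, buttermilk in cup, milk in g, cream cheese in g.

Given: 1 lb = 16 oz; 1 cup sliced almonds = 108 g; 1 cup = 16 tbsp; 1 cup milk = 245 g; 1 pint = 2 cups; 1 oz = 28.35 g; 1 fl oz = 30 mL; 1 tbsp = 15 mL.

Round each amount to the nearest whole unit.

sliced almonds: 73 tbsp; sour cream: 170 mL; buttermilk: 14 cup; milk: 1735 g; cream cheese: 1928 g

Scaling factor: 17/6.
sliced almonds: 175 g × 17/6 ÷ 108 g/cup × 16 tbsp/cup ≈ 73 tbsp
sour cream: 4 tbsp × 17/6 × 15 mL/tbsp = 170 mL
buttermilk: 2.5 pint × 17/6 × 2 cup/pint ≈ 14 cup
milk: 2.5 cup × 17/6 × 245 g/cup ≈ 1735 g
cream cheese: 1.5 lb × 17/6 × 16 oz/lb × 28.35 g/oz ≈ 1928 g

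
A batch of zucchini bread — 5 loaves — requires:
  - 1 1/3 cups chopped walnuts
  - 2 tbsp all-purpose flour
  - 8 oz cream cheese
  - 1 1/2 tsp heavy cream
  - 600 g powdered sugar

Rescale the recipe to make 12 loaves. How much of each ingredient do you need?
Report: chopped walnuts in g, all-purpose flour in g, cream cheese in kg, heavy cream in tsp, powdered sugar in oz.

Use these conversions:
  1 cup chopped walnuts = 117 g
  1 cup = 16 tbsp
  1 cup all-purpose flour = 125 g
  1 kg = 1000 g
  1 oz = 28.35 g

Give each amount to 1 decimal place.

chopped walnuts: 374.4 g; all-purpose flour: 37.5 g; cream cheese: 0.5 kg; heavy cream: 3.6 tsp; powdered sugar: 50.8 oz

Scaling factor: 12/5 = 2.4.
chopped walnuts: 4/3 cup × 12/5 × 117 g/cup = 374.4 g
all-purpose flour: 2 tbsp × 12/5 ÷ 16 tbsp/cup × 125 g/cup = 37.5 g
cream cheese: 8 oz × 12/5 × 28.35 g/oz ÷ 1000 g/kg ≈ 0.5 kg
heavy cream: 1.5 tsp × 12/5 = 3.6 tsp
powdered sugar: 600 g × 12/5 ÷ 28.35 g/oz ≈ 50.8 oz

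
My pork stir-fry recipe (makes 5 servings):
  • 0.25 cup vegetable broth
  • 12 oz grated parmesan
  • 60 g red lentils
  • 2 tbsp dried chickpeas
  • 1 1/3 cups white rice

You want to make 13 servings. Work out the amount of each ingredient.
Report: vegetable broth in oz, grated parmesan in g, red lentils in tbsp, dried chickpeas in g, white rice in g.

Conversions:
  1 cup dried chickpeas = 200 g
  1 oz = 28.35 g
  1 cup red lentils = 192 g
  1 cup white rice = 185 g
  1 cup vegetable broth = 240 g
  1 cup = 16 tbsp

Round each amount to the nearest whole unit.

vegetable broth: 6 oz; grated parmesan: 885 g; red lentils: 13 tbsp; dried chickpeas: 65 g; white rice: 641 g

Scaling factor: 13/5 = 2.6.
vegetable broth: 0.25 cup × 13/5 × 240 g/cup ÷ 28.35 g/oz ≈ 6 oz
grated parmesan: 12 oz × 13/5 × 28.35 g/oz ≈ 885 g
red lentils: 60 g × 13/5 ÷ 192 g/cup × 16 tbsp/cup = 13 tbsp
dried chickpeas: 2 tbsp × 13/5 ÷ 16 tbsp/cup × 200 g/cup = 65 g
white rice: 4/3 cup × 13/5 × 185 g/cup ≈ 641 g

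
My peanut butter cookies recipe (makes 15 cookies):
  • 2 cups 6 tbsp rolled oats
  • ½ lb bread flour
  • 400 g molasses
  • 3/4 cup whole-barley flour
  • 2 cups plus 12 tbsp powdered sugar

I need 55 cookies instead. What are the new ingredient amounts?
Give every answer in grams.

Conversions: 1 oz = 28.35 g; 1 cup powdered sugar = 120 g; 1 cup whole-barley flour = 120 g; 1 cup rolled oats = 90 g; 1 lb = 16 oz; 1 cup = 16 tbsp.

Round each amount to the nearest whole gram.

rolled oats: 784 g; bread flour: 832 g; molasses: 1467 g; whole-barley flour: 330 g; powdered sugar: 1210 g

Scaling factor: 55/15 = 11/3.
rolled oats: (2 cup + 6 tbsp = 2.375 cup) × 11/3 × 90 g/cup ≈ 784 g
bread flour: 0.5 lb × 11/3 × 16 oz/lb × 28.35 g/oz ≈ 832 g
molasses: 400 g × 11/3 ≈ 1467 g
whole-barley flour: 0.75 cup × 11/3 × 120 g/cup = 330 g
powdered sugar: (2 cup + 12 tbsp = 2.75 cup) × 11/3 × 120 g/cup = 1210 g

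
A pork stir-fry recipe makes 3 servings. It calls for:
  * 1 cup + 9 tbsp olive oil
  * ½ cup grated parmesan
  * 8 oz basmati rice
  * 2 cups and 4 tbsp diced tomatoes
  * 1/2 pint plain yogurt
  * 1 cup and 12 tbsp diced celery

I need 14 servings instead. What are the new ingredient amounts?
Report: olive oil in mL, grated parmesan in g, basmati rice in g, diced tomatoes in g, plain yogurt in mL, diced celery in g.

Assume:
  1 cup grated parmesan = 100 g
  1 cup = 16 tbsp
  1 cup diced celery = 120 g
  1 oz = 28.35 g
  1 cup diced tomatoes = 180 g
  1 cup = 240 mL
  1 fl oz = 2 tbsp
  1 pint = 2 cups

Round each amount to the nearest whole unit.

Scaling factor: 14/3.
olive oil: (1 cup + 9 tbsp = 1.5625 cup) × 14/3 × 240 mL/cup = 1750 mL
grated parmesan: 0.5 cup × 14/3 × 100 g/cup ≈ 233 g
basmati rice: 8 oz × 14/3 × 28.35 g/oz ≈ 1058 g
diced tomatoes: (2 cup + 4 tbsp = 2.25 cup) × 14/3 × 180 g/cup = 1890 g
plain yogurt: 0.5 pint × 14/3 × 2 cup/pint × 240 mL/cup = 1120 mL
diced celery: (1 cup + 12 tbsp = 1.75 cup) × 14/3 × 120 g/cup = 980 g

olive oil: 1750 mL; grated parmesan: 233 g; basmati rice: 1058 g; diced tomatoes: 1890 g; plain yogurt: 1120 mL; diced celery: 980 g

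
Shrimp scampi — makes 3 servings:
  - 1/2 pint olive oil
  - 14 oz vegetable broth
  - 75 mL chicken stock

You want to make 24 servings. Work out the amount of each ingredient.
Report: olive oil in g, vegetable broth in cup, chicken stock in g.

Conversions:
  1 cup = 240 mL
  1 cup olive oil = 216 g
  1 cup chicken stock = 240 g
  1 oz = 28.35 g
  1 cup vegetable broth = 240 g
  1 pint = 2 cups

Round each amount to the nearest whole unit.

olive oil: 1728 g; vegetable broth: 13 cup; chicken stock: 600 g

Scaling factor: 24/3 = 8.
olive oil: 0.5 pint × 8 × 2 cup/pint × 216 g/cup = 1728 g
vegetable broth: 14 oz × 8 × 28.35 g/oz ÷ 240 g/cup ≈ 13 cup
chicken stock: 75 mL × 8 ÷ 240 mL/cup × 240 g/cup = 600 g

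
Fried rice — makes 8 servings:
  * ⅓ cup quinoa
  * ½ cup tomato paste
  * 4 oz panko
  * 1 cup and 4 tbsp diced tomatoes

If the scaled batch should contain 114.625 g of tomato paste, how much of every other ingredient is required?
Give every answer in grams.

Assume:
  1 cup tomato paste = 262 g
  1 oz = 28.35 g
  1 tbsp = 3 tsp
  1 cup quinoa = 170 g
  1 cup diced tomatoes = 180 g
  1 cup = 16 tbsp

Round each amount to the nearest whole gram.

The original recipe has 131 g of tomato paste, so the scaling factor is 114.625 ÷ 131 = 7/8 = 0.875.
quinoa: 1/3 cup × 7/8 × 170 g/cup ≈ 50 g
panko: 4 oz × 7/8 × 28.35 g/oz ≈ 99 g
diced tomatoes: (1 cup + 4 tbsp = 1.25 cup) × 7/8 × 180 g/cup ≈ 197 g

quinoa: 50 g; panko: 99 g; diced tomatoes: 197 g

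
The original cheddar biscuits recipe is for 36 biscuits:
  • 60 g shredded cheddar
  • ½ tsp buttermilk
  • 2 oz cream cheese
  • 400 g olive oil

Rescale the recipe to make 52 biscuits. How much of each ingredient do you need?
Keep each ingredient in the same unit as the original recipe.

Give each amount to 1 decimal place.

Scaling factor: 52/36 = 13/9.
shredded cheddar: 60 g × 13/9 ≈ 86.7 g
buttermilk: 0.5 tsp × 13/9 ≈ 0.7 tsp
cream cheese: 2 oz × 13/9 ≈ 2.9 oz
olive oil: 400 g × 13/9 ≈ 577.8 g

shredded cheddar: 86.7 g; buttermilk: 0.7 tsp; cream cheese: 2.9 oz; olive oil: 577.8 g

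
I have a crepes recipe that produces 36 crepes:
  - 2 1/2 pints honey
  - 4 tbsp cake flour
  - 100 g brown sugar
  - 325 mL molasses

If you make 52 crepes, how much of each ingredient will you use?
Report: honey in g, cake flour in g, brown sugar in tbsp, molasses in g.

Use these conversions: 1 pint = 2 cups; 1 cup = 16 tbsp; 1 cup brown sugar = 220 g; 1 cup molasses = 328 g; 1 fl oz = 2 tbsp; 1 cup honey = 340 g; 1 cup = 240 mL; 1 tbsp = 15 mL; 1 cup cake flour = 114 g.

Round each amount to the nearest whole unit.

Scaling factor: 52/36 = 13/9.
honey: 2.5 pint × 13/9 × 2 cup/pint × 340 g/cup ≈ 2456 g
cake flour: 4 tbsp × 13/9 ÷ 16 tbsp/cup × 114 g/cup ≈ 41 g
brown sugar: 100 g × 13/9 ÷ 220 g/cup × 16 tbsp/cup ≈ 11 tbsp
molasses: 325 mL × 13/9 ÷ 240 mL/cup × 328 g/cup ≈ 642 g

honey: 2456 g; cake flour: 41 g; brown sugar: 11 tbsp; molasses: 642 g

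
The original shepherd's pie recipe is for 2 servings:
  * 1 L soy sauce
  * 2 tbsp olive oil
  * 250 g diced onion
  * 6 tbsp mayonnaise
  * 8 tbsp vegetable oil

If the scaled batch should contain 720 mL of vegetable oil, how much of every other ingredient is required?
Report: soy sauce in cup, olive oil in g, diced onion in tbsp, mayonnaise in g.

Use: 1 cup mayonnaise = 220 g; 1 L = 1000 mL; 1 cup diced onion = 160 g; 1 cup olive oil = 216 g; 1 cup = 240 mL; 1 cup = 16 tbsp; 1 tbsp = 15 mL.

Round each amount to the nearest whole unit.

soy sauce: 25 cup; olive oil: 162 g; diced onion: 150 tbsp; mayonnaise: 495 g

The original recipe has 120 mL of vegetable oil, so the scaling factor is 720 ÷ 120 = 6.
soy sauce: 1 L × 6 × 1000 mL/L ÷ 240 mL/cup = 25 cup
olive oil: 2 tbsp × 6 ÷ 16 tbsp/cup × 216 g/cup = 162 g
diced onion: 250 g × 6 ÷ 160 g/cup × 16 tbsp/cup = 150 tbsp
mayonnaise: 6 tbsp × 6 ÷ 16 tbsp/cup × 220 g/cup = 495 g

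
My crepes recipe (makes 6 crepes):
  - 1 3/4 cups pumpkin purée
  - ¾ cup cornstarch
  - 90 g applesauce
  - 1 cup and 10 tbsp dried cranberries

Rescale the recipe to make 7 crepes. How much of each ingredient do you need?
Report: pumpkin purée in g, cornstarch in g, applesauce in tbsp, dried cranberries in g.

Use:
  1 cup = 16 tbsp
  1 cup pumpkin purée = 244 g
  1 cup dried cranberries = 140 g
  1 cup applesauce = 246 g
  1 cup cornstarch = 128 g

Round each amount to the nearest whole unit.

Scaling factor: 7/6.
pumpkin purée: 1.75 cup × 7/6 × 244 g/cup ≈ 498 g
cornstarch: 0.75 cup × 7/6 × 128 g/cup = 112 g
applesauce: 90 g × 7/6 ÷ 246 g/cup × 16 tbsp/cup ≈ 7 tbsp
dried cranberries: (1 cup + 10 tbsp = 1.625 cup) × 7/6 × 140 g/cup ≈ 265 g

pumpkin purée: 498 g; cornstarch: 112 g; applesauce: 7 tbsp; dried cranberries: 265 g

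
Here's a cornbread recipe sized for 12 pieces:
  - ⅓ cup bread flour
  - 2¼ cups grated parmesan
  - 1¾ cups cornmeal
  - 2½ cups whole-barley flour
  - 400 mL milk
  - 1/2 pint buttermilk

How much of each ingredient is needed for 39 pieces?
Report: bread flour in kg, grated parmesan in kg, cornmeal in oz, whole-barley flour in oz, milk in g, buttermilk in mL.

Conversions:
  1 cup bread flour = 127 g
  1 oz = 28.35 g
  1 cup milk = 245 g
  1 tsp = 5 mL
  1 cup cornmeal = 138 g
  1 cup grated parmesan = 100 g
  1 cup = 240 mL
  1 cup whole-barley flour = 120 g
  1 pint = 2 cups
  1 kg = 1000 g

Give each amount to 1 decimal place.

bread flour: 0.1 kg; grated parmesan: 0.7 kg; cornmeal: 27.7 oz; whole-barley flour: 34.4 oz; milk: 1327.1 g; buttermilk: 780.0 mL

Scaling factor: 39/12 = 13/4 = 3.25.
bread flour: 1/3 cup × 13/4 × 127 g/cup ÷ 1000 g/kg ≈ 0.1 kg
grated parmesan: 2.25 cup × 13/4 × 100 g/cup ÷ 1000 g/kg ≈ 0.7 kg
cornmeal: 1.75 cup × 13/4 × 138 g/cup ÷ 28.35 g/oz ≈ 27.7 oz
whole-barley flour: 2.5 cup × 13/4 × 120 g/cup ÷ 28.35 g/oz ≈ 34.4 oz
milk: 400 mL × 13/4 ÷ 240 mL/cup × 245 g/cup ≈ 1327.1 g
buttermilk: 0.5 pint × 13/4 × 2 cup/pint × 240 mL/cup = 780.0 mL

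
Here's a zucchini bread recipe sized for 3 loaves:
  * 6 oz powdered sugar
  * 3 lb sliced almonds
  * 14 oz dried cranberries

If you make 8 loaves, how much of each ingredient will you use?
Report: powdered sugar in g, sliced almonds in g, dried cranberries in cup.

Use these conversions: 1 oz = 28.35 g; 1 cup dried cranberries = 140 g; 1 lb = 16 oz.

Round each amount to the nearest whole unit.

powdered sugar: 454 g; sliced almonds: 3629 g; dried cranberries: 8 cup

Scaling factor: 8/3.
powdered sugar: 6 oz × 8/3 × 28.35 g/oz ≈ 454 g
sliced almonds: 3 lb × 8/3 × 16 oz/lb × 28.35 g/oz ≈ 3629 g
dried cranberries: 14 oz × 8/3 × 28.35 g/oz ÷ 140 g/cup ≈ 8 cup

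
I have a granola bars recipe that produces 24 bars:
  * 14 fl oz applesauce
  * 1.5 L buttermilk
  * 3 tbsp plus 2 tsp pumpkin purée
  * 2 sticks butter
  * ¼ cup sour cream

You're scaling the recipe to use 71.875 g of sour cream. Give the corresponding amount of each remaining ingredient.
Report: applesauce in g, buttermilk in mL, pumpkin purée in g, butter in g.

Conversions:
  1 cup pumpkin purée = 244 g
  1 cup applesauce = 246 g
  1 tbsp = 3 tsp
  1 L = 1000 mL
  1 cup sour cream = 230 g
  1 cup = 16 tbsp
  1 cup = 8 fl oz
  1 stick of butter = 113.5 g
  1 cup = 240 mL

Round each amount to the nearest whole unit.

The original recipe has 57.5 g of sour cream, so the scaling factor is 71.875 ÷ 57.5 = 5/4 = 1.25.
applesauce: 14 fl oz × 5/4 ÷ 8 fl oz/cup × 246 g/cup ≈ 538 g
buttermilk: 1.5 L × 5/4 × 1000 mL/L = 1875 mL
pumpkin purée: (3 tbsp + 2 tsp = 11/3 tbsp) × 5/4 ÷ 16 tbsp/cup × 244 g/cup ≈ 70 g
butter: 2 stick × 5/4 × 113.5 g/stick ≈ 284 g

applesauce: 538 g; buttermilk: 1875 mL; pumpkin purée: 70 g; butter: 284 g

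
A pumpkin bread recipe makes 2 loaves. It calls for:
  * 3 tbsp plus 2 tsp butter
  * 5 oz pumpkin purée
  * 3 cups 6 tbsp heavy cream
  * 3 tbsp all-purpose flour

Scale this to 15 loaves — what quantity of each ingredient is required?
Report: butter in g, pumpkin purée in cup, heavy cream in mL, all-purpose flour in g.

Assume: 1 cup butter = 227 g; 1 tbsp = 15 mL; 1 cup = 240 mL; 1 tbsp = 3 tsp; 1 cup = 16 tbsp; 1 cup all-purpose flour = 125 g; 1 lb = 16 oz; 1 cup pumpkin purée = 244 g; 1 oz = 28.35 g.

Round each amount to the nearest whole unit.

Scaling factor: 15/2 = 7.5.
butter: (3 tbsp + 2 tsp = 11/3 tbsp) × 15/2 ÷ 16 tbsp/cup × 227 g/cup ≈ 390 g
pumpkin purée: 5 oz × 15/2 × 28.35 g/oz ÷ 244 g/cup ≈ 4 cup
heavy cream: (3 cup + 6 tbsp = 3.375 cup) × 15/2 × 240 mL/cup = 6075 mL
all-purpose flour: 3 tbsp × 15/2 ÷ 16 tbsp/cup × 125 g/cup ≈ 176 g

butter: 390 g; pumpkin purée: 4 cup; heavy cream: 6075 mL; all-purpose flour: 176 g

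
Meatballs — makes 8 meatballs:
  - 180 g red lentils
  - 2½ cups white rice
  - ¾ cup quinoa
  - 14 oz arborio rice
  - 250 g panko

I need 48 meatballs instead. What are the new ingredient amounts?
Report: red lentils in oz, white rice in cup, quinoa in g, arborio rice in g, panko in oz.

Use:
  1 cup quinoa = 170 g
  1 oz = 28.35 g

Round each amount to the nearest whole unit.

Scaling factor: 48/8 = 6.
red lentils: 180 g × 6 ÷ 28.35 g/oz ≈ 38 oz
white rice: 2.5 cup × 6 = 15 cup
quinoa: 0.75 cup × 6 × 170 g/cup = 765 g
arborio rice: 14 oz × 6 × 28.35 g/oz ≈ 2381 g
panko: 250 g × 6 ÷ 28.35 g/oz ≈ 53 oz

red lentils: 38 oz; white rice: 15 cup; quinoa: 765 g; arborio rice: 2381 g; panko: 53 oz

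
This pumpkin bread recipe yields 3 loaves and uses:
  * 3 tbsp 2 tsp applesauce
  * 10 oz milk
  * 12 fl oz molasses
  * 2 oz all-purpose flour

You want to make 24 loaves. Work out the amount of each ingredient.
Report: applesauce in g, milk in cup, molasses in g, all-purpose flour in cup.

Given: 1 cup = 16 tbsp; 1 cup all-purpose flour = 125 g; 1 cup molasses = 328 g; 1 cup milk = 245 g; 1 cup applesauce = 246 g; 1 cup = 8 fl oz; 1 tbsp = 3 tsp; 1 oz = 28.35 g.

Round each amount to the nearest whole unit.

Scaling factor: 24/3 = 8.
applesauce: (3 tbsp + 2 tsp = 11/3 tbsp) × 8 ÷ 16 tbsp/cup × 246 g/cup = 451 g
milk: 10 oz × 8 × 28.35 g/oz ÷ 245 g/cup ≈ 9 cup
molasses: 12 fl oz × 8 ÷ 8 fl oz/cup × 328 g/cup = 3936 g
all-purpose flour: 2 oz × 8 × 28.35 g/oz ÷ 125 g/cup ≈ 4 cup

applesauce: 451 g; milk: 9 cup; molasses: 3936 g; all-purpose flour: 4 cup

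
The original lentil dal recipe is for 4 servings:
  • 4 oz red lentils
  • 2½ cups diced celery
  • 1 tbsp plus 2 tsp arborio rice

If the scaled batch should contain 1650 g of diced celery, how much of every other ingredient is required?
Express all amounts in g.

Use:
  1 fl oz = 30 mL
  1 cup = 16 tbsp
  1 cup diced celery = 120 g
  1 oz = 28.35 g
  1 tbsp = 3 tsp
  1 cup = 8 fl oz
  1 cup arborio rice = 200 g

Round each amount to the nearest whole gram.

The original recipe has 300 g of diced celery, so the scaling factor is 1650 ÷ 300 = 11/2 = 5.5.
red lentils: 4 oz × 11/2 × 28.35 g/oz ≈ 624 g
arborio rice: (1 tbsp + 2 tsp = 5/3 tbsp) × 11/2 ÷ 16 tbsp/cup × 200 g/cup ≈ 115 g

red lentils: 624 g; arborio rice: 115 g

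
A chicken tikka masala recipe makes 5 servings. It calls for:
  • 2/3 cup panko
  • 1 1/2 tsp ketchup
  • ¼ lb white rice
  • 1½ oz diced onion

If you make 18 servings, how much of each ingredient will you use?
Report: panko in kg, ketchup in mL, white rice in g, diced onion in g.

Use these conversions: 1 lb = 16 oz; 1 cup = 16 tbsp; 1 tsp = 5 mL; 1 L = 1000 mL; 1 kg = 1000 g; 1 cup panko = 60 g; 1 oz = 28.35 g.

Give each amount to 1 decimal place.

Scaling factor: 18/5 = 3.6.
panko: 2/3 cup × 18/5 × 60 g/cup ÷ 1000 g/kg ≈ 0.1 kg
ketchup: 1.5 tsp × 18/5 × 5 mL/tsp = 27.0 mL
white rice: 0.25 lb × 18/5 × 16 oz/lb × 28.35 g/oz ≈ 408.2 g
diced onion: 1.5 oz × 18/5 × 28.35 g/oz ≈ 153.1 g

panko: 0.1 kg; ketchup: 27.0 mL; white rice: 408.2 g; diced onion: 153.1 g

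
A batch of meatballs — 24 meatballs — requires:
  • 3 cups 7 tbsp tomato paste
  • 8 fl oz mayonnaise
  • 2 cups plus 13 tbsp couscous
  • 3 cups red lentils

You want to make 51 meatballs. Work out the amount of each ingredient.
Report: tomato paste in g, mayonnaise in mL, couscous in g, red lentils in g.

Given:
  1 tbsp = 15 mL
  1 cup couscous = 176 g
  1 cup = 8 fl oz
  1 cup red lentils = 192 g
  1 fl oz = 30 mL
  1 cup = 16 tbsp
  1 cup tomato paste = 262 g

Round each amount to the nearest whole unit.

Scaling factor: 51/24 = 17/8 = 2.125.
tomato paste: (3 cup + 7 tbsp = 3.4375 cup) × 17/8 × 262 g/cup ≈ 1914 g
mayonnaise: 8 fl oz × 17/8 × 30 mL/fl oz = 510 mL
couscous: (2 cup + 13 tbsp = 2.8125 cup) × 17/8 × 176 g/cup ≈ 1052 g
red lentils: 3 cup × 17/8 × 192 g/cup = 1224 g

tomato paste: 1914 g; mayonnaise: 510 mL; couscous: 1052 g; red lentils: 1224 g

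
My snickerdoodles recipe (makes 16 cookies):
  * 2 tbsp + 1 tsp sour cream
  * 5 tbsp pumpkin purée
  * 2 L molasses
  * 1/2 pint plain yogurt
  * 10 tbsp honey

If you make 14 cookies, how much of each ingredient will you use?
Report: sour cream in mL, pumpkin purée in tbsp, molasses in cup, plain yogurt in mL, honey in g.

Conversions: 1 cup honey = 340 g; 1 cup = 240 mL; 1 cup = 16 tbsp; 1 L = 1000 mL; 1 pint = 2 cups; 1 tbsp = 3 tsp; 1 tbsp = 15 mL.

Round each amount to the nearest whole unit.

sour cream: 31 mL; pumpkin purée: 4 tbsp; molasses: 7 cup; plain yogurt: 210 mL; honey: 186 g

Scaling factor: 14/16 = 7/8 = 0.875.
sour cream: (2 tbsp + 1 tsp = 7/3 tbsp) × 7/8 × 15 mL/tbsp ≈ 31 mL
pumpkin purée: 5 tbsp × 7/8 ≈ 4 tbsp
molasses: 2 L × 7/8 × 1000 mL/L ÷ 240 mL/cup ≈ 7 cup
plain yogurt: 0.5 pint × 7/8 × 2 cup/pint × 240 mL/cup = 210 mL
honey: 10 tbsp × 7/8 ÷ 16 tbsp/cup × 340 g/cup ≈ 186 g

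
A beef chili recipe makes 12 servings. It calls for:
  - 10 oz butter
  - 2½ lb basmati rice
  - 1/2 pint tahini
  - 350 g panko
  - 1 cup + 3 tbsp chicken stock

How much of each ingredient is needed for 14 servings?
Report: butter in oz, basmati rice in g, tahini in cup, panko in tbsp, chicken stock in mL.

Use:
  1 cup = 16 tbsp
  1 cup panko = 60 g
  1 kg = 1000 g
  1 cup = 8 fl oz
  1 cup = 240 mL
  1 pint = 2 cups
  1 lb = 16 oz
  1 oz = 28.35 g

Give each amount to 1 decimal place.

butter: 11.7 oz; basmati rice: 1323.0 g; tahini: 1.2 cup; panko: 108.9 tbsp; chicken stock: 332.5 mL

Scaling factor: 14/12 = 7/6.
butter: 10 oz × 7/6 ≈ 11.7 oz
basmati rice: 2.5 lb × 7/6 × 16 oz/lb × 28.35 g/oz = 1323.0 g
tahini: 0.5 pint × 7/6 × 2 cup/pint ≈ 1.2 cup
panko: 350 g × 7/6 ÷ 60 g/cup × 16 tbsp/cup ≈ 108.9 tbsp
chicken stock: (1 cup + 3 tbsp = 1.1875 cup) × 7/6 × 240 mL/cup = 332.5 mL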